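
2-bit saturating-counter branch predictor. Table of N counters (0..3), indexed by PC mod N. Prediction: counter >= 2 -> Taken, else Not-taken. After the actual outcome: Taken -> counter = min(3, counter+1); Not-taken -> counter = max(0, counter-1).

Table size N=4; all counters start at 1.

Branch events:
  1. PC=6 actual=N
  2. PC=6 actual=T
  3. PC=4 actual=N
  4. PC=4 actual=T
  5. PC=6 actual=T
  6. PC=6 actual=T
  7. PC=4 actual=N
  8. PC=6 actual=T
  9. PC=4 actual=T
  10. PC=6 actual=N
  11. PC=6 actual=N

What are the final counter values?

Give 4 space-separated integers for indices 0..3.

Ev 1: PC=6 idx=2 pred=N actual=N -> ctr[2]=0
Ev 2: PC=6 idx=2 pred=N actual=T -> ctr[2]=1
Ev 3: PC=4 idx=0 pred=N actual=N -> ctr[0]=0
Ev 4: PC=4 idx=0 pred=N actual=T -> ctr[0]=1
Ev 5: PC=6 idx=2 pred=N actual=T -> ctr[2]=2
Ev 6: PC=6 idx=2 pred=T actual=T -> ctr[2]=3
Ev 7: PC=4 idx=0 pred=N actual=N -> ctr[0]=0
Ev 8: PC=6 idx=2 pred=T actual=T -> ctr[2]=3
Ev 9: PC=4 idx=0 pred=N actual=T -> ctr[0]=1
Ev 10: PC=6 idx=2 pred=T actual=N -> ctr[2]=2
Ev 11: PC=6 idx=2 pred=T actual=N -> ctr[2]=1

Answer: 1 1 1 1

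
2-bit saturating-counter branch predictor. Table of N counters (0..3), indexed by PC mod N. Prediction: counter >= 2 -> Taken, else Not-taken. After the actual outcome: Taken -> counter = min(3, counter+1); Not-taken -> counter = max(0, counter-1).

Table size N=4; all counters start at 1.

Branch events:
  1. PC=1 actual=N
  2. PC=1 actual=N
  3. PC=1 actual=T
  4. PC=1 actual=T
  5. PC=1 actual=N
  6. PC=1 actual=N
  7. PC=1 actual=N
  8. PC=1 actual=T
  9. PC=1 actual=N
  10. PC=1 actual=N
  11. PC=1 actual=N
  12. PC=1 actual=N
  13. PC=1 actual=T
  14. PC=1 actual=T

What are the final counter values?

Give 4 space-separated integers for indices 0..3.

Ev 1: PC=1 idx=1 pred=N actual=N -> ctr[1]=0
Ev 2: PC=1 idx=1 pred=N actual=N -> ctr[1]=0
Ev 3: PC=1 idx=1 pred=N actual=T -> ctr[1]=1
Ev 4: PC=1 idx=1 pred=N actual=T -> ctr[1]=2
Ev 5: PC=1 idx=1 pred=T actual=N -> ctr[1]=1
Ev 6: PC=1 idx=1 pred=N actual=N -> ctr[1]=0
Ev 7: PC=1 idx=1 pred=N actual=N -> ctr[1]=0
Ev 8: PC=1 idx=1 pred=N actual=T -> ctr[1]=1
Ev 9: PC=1 idx=1 pred=N actual=N -> ctr[1]=0
Ev 10: PC=1 idx=1 pred=N actual=N -> ctr[1]=0
Ev 11: PC=1 idx=1 pred=N actual=N -> ctr[1]=0
Ev 12: PC=1 idx=1 pred=N actual=N -> ctr[1]=0
Ev 13: PC=1 idx=1 pred=N actual=T -> ctr[1]=1
Ev 14: PC=1 idx=1 pred=N actual=T -> ctr[1]=2

Answer: 1 2 1 1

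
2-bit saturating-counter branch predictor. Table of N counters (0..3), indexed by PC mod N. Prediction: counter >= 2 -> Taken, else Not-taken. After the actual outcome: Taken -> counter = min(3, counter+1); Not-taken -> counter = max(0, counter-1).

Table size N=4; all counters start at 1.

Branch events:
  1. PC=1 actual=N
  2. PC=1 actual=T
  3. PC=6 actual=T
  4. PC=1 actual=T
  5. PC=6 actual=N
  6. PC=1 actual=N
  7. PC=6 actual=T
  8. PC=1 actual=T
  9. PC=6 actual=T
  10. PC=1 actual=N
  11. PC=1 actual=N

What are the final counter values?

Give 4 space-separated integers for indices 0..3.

Ev 1: PC=1 idx=1 pred=N actual=N -> ctr[1]=0
Ev 2: PC=1 idx=1 pred=N actual=T -> ctr[1]=1
Ev 3: PC=6 idx=2 pred=N actual=T -> ctr[2]=2
Ev 4: PC=1 idx=1 pred=N actual=T -> ctr[1]=2
Ev 5: PC=6 idx=2 pred=T actual=N -> ctr[2]=1
Ev 6: PC=1 idx=1 pred=T actual=N -> ctr[1]=1
Ev 7: PC=6 idx=2 pred=N actual=T -> ctr[2]=2
Ev 8: PC=1 idx=1 pred=N actual=T -> ctr[1]=2
Ev 9: PC=6 idx=2 pred=T actual=T -> ctr[2]=3
Ev 10: PC=1 idx=1 pred=T actual=N -> ctr[1]=1
Ev 11: PC=1 idx=1 pred=N actual=N -> ctr[1]=0

Answer: 1 0 3 1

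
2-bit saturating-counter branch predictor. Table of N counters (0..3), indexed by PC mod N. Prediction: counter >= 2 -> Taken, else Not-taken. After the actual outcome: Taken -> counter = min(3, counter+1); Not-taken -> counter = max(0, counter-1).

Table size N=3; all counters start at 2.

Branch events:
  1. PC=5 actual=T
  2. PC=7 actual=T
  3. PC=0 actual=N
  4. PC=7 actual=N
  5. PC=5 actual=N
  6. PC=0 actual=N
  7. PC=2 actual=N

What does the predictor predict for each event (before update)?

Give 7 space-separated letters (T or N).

Answer: T T T T T N T

Derivation:
Ev 1: PC=5 idx=2 pred=T actual=T -> ctr[2]=3
Ev 2: PC=7 idx=1 pred=T actual=T -> ctr[1]=3
Ev 3: PC=0 idx=0 pred=T actual=N -> ctr[0]=1
Ev 4: PC=7 idx=1 pred=T actual=N -> ctr[1]=2
Ev 5: PC=5 idx=2 pred=T actual=N -> ctr[2]=2
Ev 6: PC=0 idx=0 pred=N actual=N -> ctr[0]=0
Ev 7: PC=2 idx=2 pred=T actual=N -> ctr[2]=1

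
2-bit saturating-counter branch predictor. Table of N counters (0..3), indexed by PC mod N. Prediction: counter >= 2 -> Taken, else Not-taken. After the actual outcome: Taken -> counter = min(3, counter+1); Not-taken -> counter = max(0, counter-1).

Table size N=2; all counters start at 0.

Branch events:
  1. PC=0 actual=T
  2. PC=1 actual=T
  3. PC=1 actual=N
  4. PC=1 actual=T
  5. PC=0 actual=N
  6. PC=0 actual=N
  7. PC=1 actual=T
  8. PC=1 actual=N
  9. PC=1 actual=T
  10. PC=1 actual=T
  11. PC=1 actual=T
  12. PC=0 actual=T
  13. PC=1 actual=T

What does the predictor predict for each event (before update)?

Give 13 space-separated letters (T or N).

Ev 1: PC=0 idx=0 pred=N actual=T -> ctr[0]=1
Ev 2: PC=1 idx=1 pred=N actual=T -> ctr[1]=1
Ev 3: PC=1 idx=1 pred=N actual=N -> ctr[1]=0
Ev 4: PC=1 idx=1 pred=N actual=T -> ctr[1]=1
Ev 5: PC=0 idx=0 pred=N actual=N -> ctr[0]=0
Ev 6: PC=0 idx=0 pred=N actual=N -> ctr[0]=0
Ev 7: PC=1 idx=1 pred=N actual=T -> ctr[1]=2
Ev 8: PC=1 idx=1 pred=T actual=N -> ctr[1]=1
Ev 9: PC=1 idx=1 pred=N actual=T -> ctr[1]=2
Ev 10: PC=1 idx=1 pred=T actual=T -> ctr[1]=3
Ev 11: PC=1 idx=1 pred=T actual=T -> ctr[1]=3
Ev 12: PC=0 idx=0 pred=N actual=T -> ctr[0]=1
Ev 13: PC=1 idx=1 pred=T actual=T -> ctr[1]=3

Answer: N N N N N N N T N T T N T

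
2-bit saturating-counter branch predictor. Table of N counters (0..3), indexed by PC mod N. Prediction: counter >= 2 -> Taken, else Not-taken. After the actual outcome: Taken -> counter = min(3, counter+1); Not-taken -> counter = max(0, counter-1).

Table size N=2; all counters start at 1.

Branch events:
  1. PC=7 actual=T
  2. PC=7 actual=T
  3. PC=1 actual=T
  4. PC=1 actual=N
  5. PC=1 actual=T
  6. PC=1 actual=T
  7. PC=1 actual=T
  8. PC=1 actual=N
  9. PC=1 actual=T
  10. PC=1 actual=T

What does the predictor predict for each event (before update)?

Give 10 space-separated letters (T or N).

Answer: N T T T T T T T T T

Derivation:
Ev 1: PC=7 idx=1 pred=N actual=T -> ctr[1]=2
Ev 2: PC=7 idx=1 pred=T actual=T -> ctr[1]=3
Ev 3: PC=1 idx=1 pred=T actual=T -> ctr[1]=3
Ev 4: PC=1 idx=1 pred=T actual=N -> ctr[1]=2
Ev 5: PC=1 idx=1 pred=T actual=T -> ctr[1]=3
Ev 6: PC=1 idx=1 pred=T actual=T -> ctr[1]=3
Ev 7: PC=1 idx=1 pred=T actual=T -> ctr[1]=3
Ev 8: PC=1 idx=1 pred=T actual=N -> ctr[1]=2
Ev 9: PC=1 idx=1 pred=T actual=T -> ctr[1]=3
Ev 10: PC=1 idx=1 pred=T actual=T -> ctr[1]=3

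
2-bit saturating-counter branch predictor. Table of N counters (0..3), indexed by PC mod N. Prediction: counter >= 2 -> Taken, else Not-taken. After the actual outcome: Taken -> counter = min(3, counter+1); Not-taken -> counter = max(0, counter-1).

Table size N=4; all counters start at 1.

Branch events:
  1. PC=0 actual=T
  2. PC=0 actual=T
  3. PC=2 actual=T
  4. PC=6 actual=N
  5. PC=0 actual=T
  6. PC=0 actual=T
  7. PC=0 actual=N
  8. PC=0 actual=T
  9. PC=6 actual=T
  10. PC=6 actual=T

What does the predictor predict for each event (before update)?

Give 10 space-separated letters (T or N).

Ev 1: PC=0 idx=0 pred=N actual=T -> ctr[0]=2
Ev 2: PC=0 idx=0 pred=T actual=T -> ctr[0]=3
Ev 3: PC=2 idx=2 pred=N actual=T -> ctr[2]=2
Ev 4: PC=6 idx=2 pred=T actual=N -> ctr[2]=1
Ev 5: PC=0 idx=0 pred=T actual=T -> ctr[0]=3
Ev 6: PC=0 idx=0 pred=T actual=T -> ctr[0]=3
Ev 7: PC=0 idx=0 pred=T actual=N -> ctr[0]=2
Ev 8: PC=0 idx=0 pred=T actual=T -> ctr[0]=3
Ev 9: PC=6 idx=2 pred=N actual=T -> ctr[2]=2
Ev 10: PC=6 idx=2 pred=T actual=T -> ctr[2]=3

Answer: N T N T T T T T N T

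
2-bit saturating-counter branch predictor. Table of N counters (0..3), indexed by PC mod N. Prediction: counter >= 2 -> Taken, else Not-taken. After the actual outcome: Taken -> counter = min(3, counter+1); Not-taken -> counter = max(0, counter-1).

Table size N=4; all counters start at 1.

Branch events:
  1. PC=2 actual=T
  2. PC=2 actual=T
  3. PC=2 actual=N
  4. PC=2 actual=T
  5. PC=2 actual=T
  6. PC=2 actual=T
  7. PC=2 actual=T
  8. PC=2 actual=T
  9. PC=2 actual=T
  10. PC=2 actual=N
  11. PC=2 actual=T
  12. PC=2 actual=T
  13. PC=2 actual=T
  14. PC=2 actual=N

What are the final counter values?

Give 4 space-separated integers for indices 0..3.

Answer: 1 1 2 1

Derivation:
Ev 1: PC=2 idx=2 pred=N actual=T -> ctr[2]=2
Ev 2: PC=2 idx=2 pred=T actual=T -> ctr[2]=3
Ev 3: PC=2 idx=2 pred=T actual=N -> ctr[2]=2
Ev 4: PC=2 idx=2 pred=T actual=T -> ctr[2]=3
Ev 5: PC=2 idx=2 pred=T actual=T -> ctr[2]=3
Ev 6: PC=2 idx=2 pred=T actual=T -> ctr[2]=3
Ev 7: PC=2 idx=2 pred=T actual=T -> ctr[2]=3
Ev 8: PC=2 idx=2 pred=T actual=T -> ctr[2]=3
Ev 9: PC=2 idx=2 pred=T actual=T -> ctr[2]=3
Ev 10: PC=2 idx=2 pred=T actual=N -> ctr[2]=2
Ev 11: PC=2 idx=2 pred=T actual=T -> ctr[2]=3
Ev 12: PC=2 idx=2 pred=T actual=T -> ctr[2]=3
Ev 13: PC=2 idx=2 pred=T actual=T -> ctr[2]=3
Ev 14: PC=2 idx=2 pred=T actual=N -> ctr[2]=2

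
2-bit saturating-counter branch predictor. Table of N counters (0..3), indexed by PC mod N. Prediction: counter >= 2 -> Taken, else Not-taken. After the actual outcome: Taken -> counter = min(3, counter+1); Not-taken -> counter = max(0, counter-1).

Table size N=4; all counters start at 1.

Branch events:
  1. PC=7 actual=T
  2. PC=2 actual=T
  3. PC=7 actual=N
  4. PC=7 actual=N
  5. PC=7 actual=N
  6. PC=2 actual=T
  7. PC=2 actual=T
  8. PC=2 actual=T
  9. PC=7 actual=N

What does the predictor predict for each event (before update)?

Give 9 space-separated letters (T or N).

Answer: N N T N N T T T N

Derivation:
Ev 1: PC=7 idx=3 pred=N actual=T -> ctr[3]=2
Ev 2: PC=2 idx=2 pred=N actual=T -> ctr[2]=2
Ev 3: PC=7 idx=3 pred=T actual=N -> ctr[3]=1
Ev 4: PC=7 idx=3 pred=N actual=N -> ctr[3]=0
Ev 5: PC=7 idx=3 pred=N actual=N -> ctr[3]=0
Ev 6: PC=2 idx=2 pred=T actual=T -> ctr[2]=3
Ev 7: PC=2 idx=2 pred=T actual=T -> ctr[2]=3
Ev 8: PC=2 idx=2 pred=T actual=T -> ctr[2]=3
Ev 9: PC=7 idx=3 pred=N actual=N -> ctr[3]=0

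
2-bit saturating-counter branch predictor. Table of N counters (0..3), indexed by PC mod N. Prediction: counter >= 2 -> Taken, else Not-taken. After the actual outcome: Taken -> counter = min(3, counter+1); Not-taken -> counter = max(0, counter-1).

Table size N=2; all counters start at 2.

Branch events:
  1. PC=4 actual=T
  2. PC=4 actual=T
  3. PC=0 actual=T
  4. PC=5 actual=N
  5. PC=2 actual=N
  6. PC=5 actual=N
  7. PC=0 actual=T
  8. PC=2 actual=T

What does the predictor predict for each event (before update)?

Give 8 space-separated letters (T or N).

Answer: T T T T T N T T

Derivation:
Ev 1: PC=4 idx=0 pred=T actual=T -> ctr[0]=3
Ev 2: PC=4 idx=0 pred=T actual=T -> ctr[0]=3
Ev 3: PC=0 idx=0 pred=T actual=T -> ctr[0]=3
Ev 4: PC=5 idx=1 pred=T actual=N -> ctr[1]=1
Ev 5: PC=2 idx=0 pred=T actual=N -> ctr[0]=2
Ev 6: PC=5 idx=1 pred=N actual=N -> ctr[1]=0
Ev 7: PC=0 idx=0 pred=T actual=T -> ctr[0]=3
Ev 8: PC=2 idx=0 pred=T actual=T -> ctr[0]=3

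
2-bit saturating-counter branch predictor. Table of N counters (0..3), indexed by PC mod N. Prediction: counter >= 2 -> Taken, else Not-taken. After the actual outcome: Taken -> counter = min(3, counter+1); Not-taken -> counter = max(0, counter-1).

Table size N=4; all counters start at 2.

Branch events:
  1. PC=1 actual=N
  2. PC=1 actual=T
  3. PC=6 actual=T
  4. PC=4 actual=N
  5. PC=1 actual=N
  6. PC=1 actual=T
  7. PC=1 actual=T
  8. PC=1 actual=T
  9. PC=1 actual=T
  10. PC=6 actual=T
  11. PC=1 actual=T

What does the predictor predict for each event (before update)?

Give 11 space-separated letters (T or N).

Answer: T N T T T N T T T T T

Derivation:
Ev 1: PC=1 idx=1 pred=T actual=N -> ctr[1]=1
Ev 2: PC=1 idx=1 pred=N actual=T -> ctr[1]=2
Ev 3: PC=6 idx=2 pred=T actual=T -> ctr[2]=3
Ev 4: PC=4 idx=0 pred=T actual=N -> ctr[0]=1
Ev 5: PC=1 idx=1 pred=T actual=N -> ctr[1]=1
Ev 6: PC=1 idx=1 pred=N actual=T -> ctr[1]=2
Ev 7: PC=1 idx=1 pred=T actual=T -> ctr[1]=3
Ev 8: PC=1 idx=1 pred=T actual=T -> ctr[1]=3
Ev 9: PC=1 idx=1 pred=T actual=T -> ctr[1]=3
Ev 10: PC=6 idx=2 pred=T actual=T -> ctr[2]=3
Ev 11: PC=1 idx=1 pred=T actual=T -> ctr[1]=3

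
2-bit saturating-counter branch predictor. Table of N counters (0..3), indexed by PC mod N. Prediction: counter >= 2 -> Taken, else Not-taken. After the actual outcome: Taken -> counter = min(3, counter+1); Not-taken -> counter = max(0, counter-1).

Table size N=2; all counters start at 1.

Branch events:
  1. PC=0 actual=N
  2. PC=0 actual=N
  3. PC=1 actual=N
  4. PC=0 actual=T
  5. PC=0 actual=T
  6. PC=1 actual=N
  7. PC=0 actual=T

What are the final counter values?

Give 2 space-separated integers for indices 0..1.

Ev 1: PC=0 idx=0 pred=N actual=N -> ctr[0]=0
Ev 2: PC=0 idx=0 pred=N actual=N -> ctr[0]=0
Ev 3: PC=1 idx=1 pred=N actual=N -> ctr[1]=0
Ev 4: PC=0 idx=0 pred=N actual=T -> ctr[0]=1
Ev 5: PC=0 idx=0 pred=N actual=T -> ctr[0]=2
Ev 6: PC=1 idx=1 pred=N actual=N -> ctr[1]=0
Ev 7: PC=0 idx=0 pred=T actual=T -> ctr[0]=3

Answer: 3 0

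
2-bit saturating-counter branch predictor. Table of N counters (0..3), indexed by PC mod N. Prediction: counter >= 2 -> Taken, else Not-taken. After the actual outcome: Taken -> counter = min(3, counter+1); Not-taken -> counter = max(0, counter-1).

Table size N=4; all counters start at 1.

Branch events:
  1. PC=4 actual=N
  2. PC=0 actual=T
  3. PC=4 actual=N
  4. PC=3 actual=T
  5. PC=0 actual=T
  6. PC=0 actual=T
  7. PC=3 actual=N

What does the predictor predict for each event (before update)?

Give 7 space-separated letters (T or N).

Answer: N N N N N N T

Derivation:
Ev 1: PC=4 idx=0 pred=N actual=N -> ctr[0]=0
Ev 2: PC=0 idx=0 pred=N actual=T -> ctr[0]=1
Ev 3: PC=4 idx=0 pred=N actual=N -> ctr[0]=0
Ev 4: PC=3 idx=3 pred=N actual=T -> ctr[3]=2
Ev 5: PC=0 idx=0 pred=N actual=T -> ctr[0]=1
Ev 6: PC=0 idx=0 pred=N actual=T -> ctr[0]=2
Ev 7: PC=3 idx=3 pred=T actual=N -> ctr[3]=1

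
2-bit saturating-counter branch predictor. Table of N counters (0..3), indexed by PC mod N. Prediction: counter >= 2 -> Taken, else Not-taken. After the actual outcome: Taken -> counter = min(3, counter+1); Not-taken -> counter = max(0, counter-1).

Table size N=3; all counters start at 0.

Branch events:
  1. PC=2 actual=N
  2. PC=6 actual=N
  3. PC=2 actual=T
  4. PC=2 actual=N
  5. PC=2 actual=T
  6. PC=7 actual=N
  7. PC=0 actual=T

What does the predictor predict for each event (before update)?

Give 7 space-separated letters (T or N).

Ev 1: PC=2 idx=2 pred=N actual=N -> ctr[2]=0
Ev 2: PC=6 idx=0 pred=N actual=N -> ctr[0]=0
Ev 3: PC=2 idx=2 pred=N actual=T -> ctr[2]=1
Ev 4: PC=2 idx=2 pred=N actual=N -> ctr[2]=0
Ev 5: PC=2 idx=2 pred=N actual=T -> ctr[2]=1
Ev 6: PC=7 idx=1 pred=N actual=N -> ctr[1]=0
Ev 7: PC=0 idx=0 pred=N actual=T -> ctr[0]=1

Answer: N N N N N N N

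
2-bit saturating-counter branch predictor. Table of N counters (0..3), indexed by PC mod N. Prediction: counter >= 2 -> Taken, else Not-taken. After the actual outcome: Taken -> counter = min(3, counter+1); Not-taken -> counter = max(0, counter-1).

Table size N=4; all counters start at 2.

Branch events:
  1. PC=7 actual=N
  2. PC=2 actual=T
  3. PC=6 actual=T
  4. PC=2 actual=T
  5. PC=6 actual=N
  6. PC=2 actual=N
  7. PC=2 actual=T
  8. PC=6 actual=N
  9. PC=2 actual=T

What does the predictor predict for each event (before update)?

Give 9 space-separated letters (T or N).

Ev 1: PC=7 idx=3 pred=T actual=N -> ctr[3]=1
Ev 2: PC=2 idx=2 pred=T actual=T -> ctr[2]=3
Ev 3: PC=6 idx=2 pred=T actual=T -> ctr[2]=3
Ev 4: PC=2 idx=2 pred=T actual=T -> ctr[2]=3
Ev 5: PC=6 idx=2 pred=T actual=N -> ctr[2]=2
Ev 6: PC=2 idx=2 pred=T actual=N -> ctr[2]=1
Ev 7: PC=2 idx=2 pred=N actual=T -> ctr[2]=2
Ev 8: PC=6 idx=2 pred=T actual=N -> ctr[2]=1
Ev 9: PC=2 idx=2 pred=N actual=T -> ctr[2]=2

Answer: T T T T T T N T N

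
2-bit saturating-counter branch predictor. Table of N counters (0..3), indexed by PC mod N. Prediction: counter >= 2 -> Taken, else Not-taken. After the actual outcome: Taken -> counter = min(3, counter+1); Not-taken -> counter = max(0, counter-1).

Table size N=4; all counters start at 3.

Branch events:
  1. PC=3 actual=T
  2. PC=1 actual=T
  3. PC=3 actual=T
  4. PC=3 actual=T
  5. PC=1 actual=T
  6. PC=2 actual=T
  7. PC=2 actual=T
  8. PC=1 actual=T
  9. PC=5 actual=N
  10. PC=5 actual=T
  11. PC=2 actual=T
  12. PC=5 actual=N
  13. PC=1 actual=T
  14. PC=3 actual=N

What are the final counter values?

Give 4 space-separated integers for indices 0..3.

Ev 1: PC=3 idx=3 pred=T actual=T -> ctr[3]=3
Ev 2: PC=1 idx=1 pred=T actual=T -> ctr[1]=3
Ev 3: PC=3 idx=3 pred=T actual=T -> ctr[3]=3
Ev 4: PC=3 idx=3 pred=T actual=T -> ctr[3]=3
Ev 5: PC=1 idx=1 pred=T actual=T -> ctr[1]=3
Ev 6: PC=2 idx=2 pred=T actual=T -> ctr[2]=3
Ev 7: PC=2 idx=2 pred=T actual=T -> ctr[2]=3
Ev 8: PC=1 idx=1 pred=T actual=T -> ctr[1]=3
Ev 9: PC=5 idx=1 pred=T actual=N -> ctr[1]=2
Ev 10: PC=5 idx=1 pred=T actual=T -> ctr[1]=3
Ev 11: PC=2 idx=2 pred=T actual=T -> ctr[2]=3
Ev 12: PC=5 idx=1 pred=T actual=N -> ctr[1]=2
Ev 13: PC=1 idx=1 pred=T actual=T -> ctr[1]=3
Ev 14: PC=3 idx=3 pred=T actual=N -> ctr[3]=2

Answer: 3 3 3 2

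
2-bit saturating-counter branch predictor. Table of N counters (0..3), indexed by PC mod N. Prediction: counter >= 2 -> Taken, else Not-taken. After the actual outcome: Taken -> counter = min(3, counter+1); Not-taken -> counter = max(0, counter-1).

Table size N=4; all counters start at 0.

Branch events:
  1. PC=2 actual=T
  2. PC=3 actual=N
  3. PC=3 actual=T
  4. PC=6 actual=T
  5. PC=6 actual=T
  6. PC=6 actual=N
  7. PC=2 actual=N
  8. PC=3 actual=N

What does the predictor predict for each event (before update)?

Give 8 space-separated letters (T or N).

Answer: N N N N T T T N

Derivation:
Ev 1: PC=2 idx=2 pred=N actual=T -> ctr[2]=1
Ev 2: PC=3 idx=3 pred=N actual=N -> ctr[3]=0
Ev 3: PC=3 idx=3 pred=N actual=T -> ctr[3]=1
Ev 4: PC=6 idx=2 pred=N actual=T -> ctr[2]=2
Ev 5: PC=6 idx=2 pred=T actual=T -> ctr[2]=3
Ev 6: PC=6 idx=2 pred=T actual=N -> ctr[2]=2
Ev 7: PC=2 idx=2 pred=T actual=N -> ctr[2]=1
Ev 8: PC=3 idx=3 pred=N actual=N -> ctr[3]=0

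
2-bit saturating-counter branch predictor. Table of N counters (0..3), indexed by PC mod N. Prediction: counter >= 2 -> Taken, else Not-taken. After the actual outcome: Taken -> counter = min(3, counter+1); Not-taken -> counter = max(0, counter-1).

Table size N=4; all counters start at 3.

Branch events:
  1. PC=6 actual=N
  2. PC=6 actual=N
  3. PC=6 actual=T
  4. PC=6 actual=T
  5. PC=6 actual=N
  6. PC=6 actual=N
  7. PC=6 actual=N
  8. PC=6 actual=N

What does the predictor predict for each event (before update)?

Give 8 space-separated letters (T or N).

Answer: T T N T T T N N

Derivation:
Ev 1: PC=6 idx=2 pred=T actual=N -> ctr[2]=2
Ev 2: PC=6 idx=2 pred=T actual=N -> ctr[2]=1
Ev 3: PC=6 idx=2 pred=N actual=T -> ctr[2]=2
Ev 4: PC=6 idx=2 pred=T actual=T -> ctr[2]=3
Ev 5: PC=6 idx=2 pred=T actual=N -> ctr[2]=2
Ev 6: PC=6 idx=2 pred=T actual=N -> ctr[2]=1
Ev 7: PC=6 idx=2 pred=N actual=N -> ctr[2]=0
Ev 8: PC=6 idx=2 pred=N actual=N -> ctr[2]=0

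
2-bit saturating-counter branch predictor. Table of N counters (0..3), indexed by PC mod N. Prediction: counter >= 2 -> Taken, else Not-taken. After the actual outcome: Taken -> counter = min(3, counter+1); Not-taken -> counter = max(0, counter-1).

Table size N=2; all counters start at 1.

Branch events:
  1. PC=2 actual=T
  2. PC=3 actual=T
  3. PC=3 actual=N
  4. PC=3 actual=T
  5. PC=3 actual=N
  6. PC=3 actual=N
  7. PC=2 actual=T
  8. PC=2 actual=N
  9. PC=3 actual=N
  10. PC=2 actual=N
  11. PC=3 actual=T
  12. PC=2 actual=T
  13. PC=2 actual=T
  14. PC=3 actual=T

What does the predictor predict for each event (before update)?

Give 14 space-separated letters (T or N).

Ev 1: PC=2 idx=0 pred=N actual=T -> ctr[0]=2
Ev 2: PC=3 idx=1 pred=N actual=T -> ctr[1]=2
Ev 3: PC=3 idx=1 pred=T actual=N -> ctr[1]=1
Ev 4: PC=3 idx=1 pred=N actual=T -> ctr[1]=2
Ev 5: PC=3 idx=1 pred=T actual=N -> ctr[1]=1
Ev 6: PC=3 idx=1 pred=N actual=N -> ctr[1]=0
Ev 7: PC=2 idx=0 pred=T actual=T -> ctr[0]=3
Ev 8: PC=2 idx=0 pred=T actual=N -> ctr[0]=2
Ev 9: PC=3 idx=1 pred=N actual=N -> ctr[1]=0
Ev 10: PC=2 idx=0 pred=T actual=N -> ctr[0]=1
Ev 11: PC=3 idx=1 pred=N actual=T -> ctr[1]=1
Ev 12: PC=2 idx=0 pred=N actual=T -> ctr[0]=2
Ev 13: PC=2 idx=0 pred=T actual=T -> ctr[0]=3
Ev 14: PC=3 idx=1 pred=N actual=T -> ctr[1]=2

Answer: N N T N T N T T N T N N T N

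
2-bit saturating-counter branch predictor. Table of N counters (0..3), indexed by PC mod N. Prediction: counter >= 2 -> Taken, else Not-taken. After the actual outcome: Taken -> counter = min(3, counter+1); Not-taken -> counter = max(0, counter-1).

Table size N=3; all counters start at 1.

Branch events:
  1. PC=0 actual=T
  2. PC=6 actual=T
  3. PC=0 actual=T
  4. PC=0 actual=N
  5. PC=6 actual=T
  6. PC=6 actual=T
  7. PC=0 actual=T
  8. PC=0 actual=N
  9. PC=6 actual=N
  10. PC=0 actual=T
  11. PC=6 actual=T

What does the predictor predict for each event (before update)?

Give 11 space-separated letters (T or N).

Answer: N T T T T T T T T N T

Derivation:
Ev 1: PC=0 idx=0 pred=N actual=T -> ctr[0]=2
Ev 2: PC=6 idx=0 pred=T actual=T -> ctr[0]=3
Ev 3: PC=0 idx=0 pred=T actual=T -> ctr[0]=3
Ev 4: PC=0 idx=0 pred=T actual=N -> ctr[0]=2
Ev 5: PC=6 idx=0 pred=T actual=T -> ctr[0]=3
Ev 6: PC=6 idx=0 pred=T actual=T -> ctr[0]=3
Ev 7: PC=0 idx=0 pred=T actual=T -> ctr[0]=3
Ev 8: PC=0 idx=0 pred=T actual=N -> ctr[0]=2
Ev 9: PC=6 idx=0 pred=T actual=N -> ctr[0]=1
Ev 10: PC=0 idx=0 pred=N actual=T -> ctr[0]=2
Ev 11: PC=6 idx=0 pred=T actual=T -> ctr[0]=3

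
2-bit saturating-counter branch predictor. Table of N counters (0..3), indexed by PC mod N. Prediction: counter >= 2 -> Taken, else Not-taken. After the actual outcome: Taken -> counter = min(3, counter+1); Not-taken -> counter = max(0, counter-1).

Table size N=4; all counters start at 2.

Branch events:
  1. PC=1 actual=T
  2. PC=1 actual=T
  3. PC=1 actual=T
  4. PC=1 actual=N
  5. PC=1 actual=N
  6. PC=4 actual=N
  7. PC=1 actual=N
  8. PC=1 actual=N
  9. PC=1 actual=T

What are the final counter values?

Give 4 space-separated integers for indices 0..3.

Ev 1: PC=1 idx=1 pred=T actual=T -> ctr[1]=3
Ev 2: PC=1 idx=1 pred=T actual=T -> ctr[1]=3
Ev 3: PC=1 idx=1 pred=T actual=T -> ctr[1]=3
Ev 4: PC=1 idx=1 pred=T actual=N -> ctr[1]=2
Ev 5: PC=1 idx=1 pred=T actual=N -> ctr[1]=1
Ev 6: PC=4 idx=0 pred=T actual=N -> ctr[0]=1
Ev 7: PC=1 idx=1 pred=N actual=N -> ctr[1]=0
Ev 8: PC=1 idx=1 pred=N actual=N -> ctr[1]=0
Ev 9: PC=1 idx=1 pred=N actual=T -> ctr[1]=1

Answer: 1 1 2 2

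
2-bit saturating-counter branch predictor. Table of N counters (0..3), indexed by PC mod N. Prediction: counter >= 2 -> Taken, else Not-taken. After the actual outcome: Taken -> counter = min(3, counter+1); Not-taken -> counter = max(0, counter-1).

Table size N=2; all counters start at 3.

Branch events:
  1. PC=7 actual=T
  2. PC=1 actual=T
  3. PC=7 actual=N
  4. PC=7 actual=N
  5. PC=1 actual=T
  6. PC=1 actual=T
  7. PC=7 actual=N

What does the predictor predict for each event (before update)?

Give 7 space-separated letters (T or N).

Answer: T T T T N T T

Derivation:
Ev 1: PC=7 idx=1 pred=T actual=T -> ctr[1]=3
Ev 2: PC=1 idx=1 pred=T actual=T -> ctr[1]=3
Ev 3: PC=7 idx=1 pred=T actual=N -> ctr[1]=2
Ev 4: PC=7 idx=1 pred=T actual=N -> ctr[1]=1
Ev 5: PC=1 idx=1 pred=N actual=T -> ctr[1]=2
Ev 6: PC=1 idx=1 pred=T actual=T -> ctr[1]=3
Ev 7: PC=7 idx=1 pred=T actual=N -> ctr[1]=2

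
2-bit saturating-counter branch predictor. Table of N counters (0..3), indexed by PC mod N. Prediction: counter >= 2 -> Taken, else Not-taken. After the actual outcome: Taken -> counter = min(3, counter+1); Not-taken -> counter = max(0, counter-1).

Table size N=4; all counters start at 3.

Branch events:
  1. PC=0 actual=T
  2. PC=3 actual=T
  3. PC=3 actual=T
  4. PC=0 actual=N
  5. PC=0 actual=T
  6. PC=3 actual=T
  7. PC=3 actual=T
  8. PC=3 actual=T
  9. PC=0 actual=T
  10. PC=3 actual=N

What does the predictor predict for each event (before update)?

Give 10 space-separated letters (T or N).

Answer: T T T T T T T T T T

Derivation:
Ev 1: PC=0 idx=0 pred=T actual=T -> ctr[0]=3
Ev 2: PC=3 idx=3 pred=T actual=T -> ctr[3]=3
Ev 3: PC=3 idx=3 pred=T actual=T -> ctr[3]=3
Ev 4: PC=0 idx=0 pred=T actual=N -> ctr[0]=2
Ev 5: PC=0 idx=0 pred=T actual=T -> ctr[0]=3
Ev 6: PC=3 idx=3 pred=T actual=T -> ctr[3]=3
Ev 7: PC=3 idx=3 pred=T actual=T -> ctr[3]=3
Ev 8: PC=3 idx=3 pred=T actual=T -> ctr[3]=3
Ev 9: PC=0 idx=0 pred=T actual=T -> ctr[0]=3
Ev 10: PC=3 idx=3 pred=T actual=N -> ctr[3]=2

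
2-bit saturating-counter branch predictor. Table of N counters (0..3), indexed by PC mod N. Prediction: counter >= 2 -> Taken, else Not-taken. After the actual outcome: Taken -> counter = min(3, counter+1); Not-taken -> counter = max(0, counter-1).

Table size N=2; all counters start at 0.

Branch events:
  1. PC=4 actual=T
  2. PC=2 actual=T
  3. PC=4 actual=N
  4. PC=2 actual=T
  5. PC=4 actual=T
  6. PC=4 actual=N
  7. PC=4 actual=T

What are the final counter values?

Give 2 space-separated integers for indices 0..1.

Ev 1: PC=4 idx=0 pred=N actual=T -> ctr[0]=1
Ev 2: PC=2 idx=0 pred=N actual=T -> ctr[0]=2
Ev 3: PC=4 idx=0 pred=T actual=N -> ctr[0]=1
Ev 4: PC=2 idx=0 pred=N actual=T -> ctr[0]=2
Ev 5: PC=4 idx=0 pred=T actual=T -> ctr[0]=3
Ev 6: PC=4 idx=0 pred=T actual=N -> ctr[0]=2
Ev 7: PC=4 idx=0 pred=T actual=T -> ctr[0]=3

Answer: 3 0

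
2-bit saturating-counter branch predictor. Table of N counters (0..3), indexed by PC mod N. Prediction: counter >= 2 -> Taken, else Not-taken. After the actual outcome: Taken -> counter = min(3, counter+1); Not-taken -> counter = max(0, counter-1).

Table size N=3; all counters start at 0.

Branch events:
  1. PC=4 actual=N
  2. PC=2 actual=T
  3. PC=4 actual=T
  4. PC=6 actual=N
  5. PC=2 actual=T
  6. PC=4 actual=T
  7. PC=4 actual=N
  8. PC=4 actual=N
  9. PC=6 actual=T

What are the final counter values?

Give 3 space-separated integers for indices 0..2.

Ev 1: PC=4 idx=1 pred=N actual=N -> ctr[1]=0
Ev 2: PC=2 idx=2 pred=N actual=T -> ctr[2]=1
Ev 3: PC=4 idx=1 pred=N actual=T -> ctr[1]=1
Ev 4: PC=6 idx=0 pred=N actual=N -> ctr[0]=0
Ev 5: PC=2 idx=2 pred=N actual=T -> ctr[2]=2
Ev 6: PC=4 idx=1 pred=N actual=T -> ctr[1]=2
Ev 7: PC=4 idx=1 pred=T actual=N -> ctr[1]=1
Ev 8: PC=4 idx=1 pred=N actual=N -> ctr[1]=0
Ev 9: PC=6 idx=0 pred=N actual=T -> ctr[0]=1

Answer: 1 0 2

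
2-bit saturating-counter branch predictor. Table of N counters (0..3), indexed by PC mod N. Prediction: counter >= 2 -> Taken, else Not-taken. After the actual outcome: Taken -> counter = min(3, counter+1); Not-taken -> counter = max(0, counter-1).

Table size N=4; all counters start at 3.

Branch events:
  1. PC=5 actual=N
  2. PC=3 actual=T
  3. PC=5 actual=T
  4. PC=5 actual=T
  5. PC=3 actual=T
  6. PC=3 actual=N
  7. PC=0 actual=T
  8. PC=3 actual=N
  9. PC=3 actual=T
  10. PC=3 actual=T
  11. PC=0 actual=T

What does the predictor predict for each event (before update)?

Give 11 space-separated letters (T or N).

Answer: T T T T T T T T N T T

Derivation:
Ev 1: PC=5 idx=1 pred=T actual=N -> ctr[1]=2
Ev 2: PC=3 idx=3 pred=T actual=T -> ctr[3]=3
Ev 3: PC=5 idx=1 pred=T actual=T -> ctr[1]=3
Ev 4: PC=5 idx=1 pred=T actual=T -> ctr[1]=3
Ev 5: PC=3 idx=3 pred=T actual=T -> ctr[3]=3
Ev 6: PC=3 idx=3 pred=T actual=N -> ctr[3]=2
Ev 7: PC=0 idx=0 pred=T actual=T -> ctr[0]=3
Ev 8: PC=3 idx=3 pred=T actual=N -> ctr[3]=1
Ev 9: PC=3 idx=3 pred=N actual=T -> ctr[3]=2
Ev 10: PC=3 idx=3 pred=T actual=T -> ctr[3]=3
Ev 11: PC=0 idx=0 pred=T actual=T -> ctr[0]=3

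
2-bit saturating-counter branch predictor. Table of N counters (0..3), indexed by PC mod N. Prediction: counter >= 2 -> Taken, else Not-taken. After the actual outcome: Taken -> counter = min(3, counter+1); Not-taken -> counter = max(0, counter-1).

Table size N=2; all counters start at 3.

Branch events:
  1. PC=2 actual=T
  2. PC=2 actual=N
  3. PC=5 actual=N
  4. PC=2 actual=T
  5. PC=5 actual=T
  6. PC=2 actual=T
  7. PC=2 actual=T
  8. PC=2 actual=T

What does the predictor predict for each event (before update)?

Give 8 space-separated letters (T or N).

Ev 1: PC=2 idx=0 pred=T actual=T -> ctr[0]=3
Ev 2: PC=2 idx=0 pred=T actual=N -> ctr[0]=2
Ev 3: PC=5 idx=1 pred=T actual=N -> ctr[1]=2
Ev 4: PC=2 idx=0 pred=T actual=T -> ctr[0]=3
Ev 5: PC=5 idx=1 pred=T actual=T -> ctr[1]=3
Ev 6: PC=2 idx=0 pred=T actual=T -> ctr[0]=3
Ev 7: PC=2 idx=0 pred=T actual=T -> ctr[0]=3
Ev 8: PC=2 idx=0 pred=T actual=T -> ctr[0]=3

Answer: T T T T T T T T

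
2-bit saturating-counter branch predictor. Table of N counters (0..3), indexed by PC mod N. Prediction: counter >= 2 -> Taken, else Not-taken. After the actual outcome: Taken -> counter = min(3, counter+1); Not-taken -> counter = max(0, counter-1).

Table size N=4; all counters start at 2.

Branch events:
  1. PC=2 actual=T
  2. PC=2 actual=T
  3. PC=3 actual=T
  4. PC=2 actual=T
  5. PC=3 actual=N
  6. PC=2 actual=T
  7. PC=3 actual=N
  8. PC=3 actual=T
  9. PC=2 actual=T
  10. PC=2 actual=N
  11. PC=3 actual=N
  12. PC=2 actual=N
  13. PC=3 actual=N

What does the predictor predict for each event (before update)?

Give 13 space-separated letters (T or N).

Ev 1: PC=2 idx=2 pred=T actual=T -> ctr[2]=3
Ev 2: PC=2 idx=2 pred=T actual=T -> ctr[2]=3
Ev 3: PC=3 idx=3 pred=T actual=T -> ctr[3]=3
Ev 4: PC=2 idx=2 pred=T actual=T -> ctr[2]=3
Ev 5: PC=3 idx=3 pred=T actual=N -> ctr[3]=2
Ev 6: PC=2 idx=2 pred=T actual=T -> ctr[2]=3
Ev 7: PC=3 idx=3 pred=T actual=N -> ctr[3]=1
Ev 8: PC=3 idx=3 pred=N actual=T -> ctr[3]=2
Ev 9: PC=2 idx=2 pred=T actual=T -> ctr[2]=3
Ev 10: PC=2 idx=2 pred=T actual=N -> ctr[2]=2
Ev 11: PC=3 idx=3 pred=T actual=N -> ctr[3]=1
Ev 12: PC=2 idx=2 pred=T actual=N -> ctr[2]=1
Ev 13: PC=3 idx=3 pred=N actual=N -> ctr[3]=0

Answer: T T T T T T T N T T T T N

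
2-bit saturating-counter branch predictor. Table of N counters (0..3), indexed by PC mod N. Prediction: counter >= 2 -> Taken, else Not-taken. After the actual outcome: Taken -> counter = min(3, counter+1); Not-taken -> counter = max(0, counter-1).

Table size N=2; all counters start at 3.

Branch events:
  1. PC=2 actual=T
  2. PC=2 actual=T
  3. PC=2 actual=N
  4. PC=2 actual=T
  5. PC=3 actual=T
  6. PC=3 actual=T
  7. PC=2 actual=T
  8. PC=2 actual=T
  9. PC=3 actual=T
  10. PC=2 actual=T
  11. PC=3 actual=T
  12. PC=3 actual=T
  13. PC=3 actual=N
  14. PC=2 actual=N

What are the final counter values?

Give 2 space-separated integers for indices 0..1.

Answer: 2 2

Derivation:
Ev 1: PC=2 idx=0 pred=T actual=T -> ctr[0]=3
Ev 2: PC=2 idx=0 pred=T actual=T -> ctr[0]=3
Ev 3: PC=2 idx=0 pred=T actual=N -> ctr[0]=2
Ev 4: PC=2 idx=0 pred=T actual=T -> ctr[0]=3
Ev 5: PC=3 idx=1 pred=T actual=T -> ctr[1]=3
Ev 6: PC=3 idx=1 pred=T actual=T -> ctr[1]=3
Ev 7: PC=2 idx=0 pred=T actual=T -> ctr[0]=3
Ev 8: PC=2 idx=0 pred=T actual=T -> ctr[0]=3
Ev 9: PC=3 idx=1 pred=T actual=T -> ctr[1]=3
Ev 10: PC=2 idx=0 pred=T actual=T -> ctr[0]=3
Ev 11: PC=3 idx=1 pred=T actual=T -> ctr[1]=3
Ev 12: PC=3 idx=1 pred=T actual=T -> ctr[1]=3
Ev 13: PC=3 idx=1 pred=T actual=N -> ctr[1]=2
Ev 14: PC=2 idx=0 pred=T actual=N -> ctr[0]=2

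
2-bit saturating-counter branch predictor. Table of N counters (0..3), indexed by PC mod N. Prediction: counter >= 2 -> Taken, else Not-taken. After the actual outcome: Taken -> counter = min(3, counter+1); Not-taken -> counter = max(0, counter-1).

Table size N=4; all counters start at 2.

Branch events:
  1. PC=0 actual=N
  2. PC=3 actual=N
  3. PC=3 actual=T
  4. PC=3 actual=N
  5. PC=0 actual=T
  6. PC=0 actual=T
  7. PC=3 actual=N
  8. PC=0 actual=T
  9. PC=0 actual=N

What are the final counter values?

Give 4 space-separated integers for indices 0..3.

Answer: 2 2 2 0

Derivation:
Ev 1: PC=0 idx=0 pred=T actual=N -> ctr[0]=1
Ev 2: PC=3 idx=3 pred=T actual=N -> ctr[3]=1
Ev 3: PC=3 idx=3 pred=N actual=T -> ctr[3]=2
Ev 4: PC=3 idx=3 pred=T actual=N -> ctr[3]=1
Ev 5: PC=0 idx=0 pred=N actual=T -> ctr[0]=2
Ev 6: PC=0 idx=0 pred=T actual=T -> ctr[0]=3
Ev 7: PC=3 idx=3 pred=N actual=N -> ctr[3]=0
Ev 8: PC=0 idx=0 pred=T actual=T -> ctr[0]=3
Ev 9: PC=0 idx=0 pred=T actual=N -> ctr[0]=2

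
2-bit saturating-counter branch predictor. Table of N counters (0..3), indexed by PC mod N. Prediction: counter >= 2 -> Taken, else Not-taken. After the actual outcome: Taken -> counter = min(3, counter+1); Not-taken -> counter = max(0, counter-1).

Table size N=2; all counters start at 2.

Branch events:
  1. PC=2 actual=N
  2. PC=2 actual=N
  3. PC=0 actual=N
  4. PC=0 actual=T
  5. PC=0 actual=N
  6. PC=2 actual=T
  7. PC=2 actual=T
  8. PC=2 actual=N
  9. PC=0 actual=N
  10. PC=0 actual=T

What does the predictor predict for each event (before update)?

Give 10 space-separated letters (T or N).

Answer: T N N N N N N T N N

Derivation:
Ev 1: PC=2 idx=0 pred=T actual=N -> ctr[0]=1
Ev 2: PC=2 idx=0 pred=N actual=N -> ctr[0]=0
Ev 3: PC=0 idx=0 pred=N actual=N -> ctr[0]=0
Ev 4: PC=0 idx=0 pred=N actual=T -> ctr[0]=1
Ev 5: PC=0 idx=0 pred=N actual=N -> ctr[0]=0
Ev 6: PC=2 idx=0 pred=N actual=T -> ctr[0]=1
Ev 7: PC=2 idx=0 pred=N actual=T -> ctr[0]=2
Ev 8: PC=2 idx=0 pred=T actual=N -> ctr[0]=1
Ev 9: PC=0 idx=0 pred=N actual=N -> ctr[0]=0
Ev 10: PC=0 idx=0 pred=N actual=T -> ctr[0]=1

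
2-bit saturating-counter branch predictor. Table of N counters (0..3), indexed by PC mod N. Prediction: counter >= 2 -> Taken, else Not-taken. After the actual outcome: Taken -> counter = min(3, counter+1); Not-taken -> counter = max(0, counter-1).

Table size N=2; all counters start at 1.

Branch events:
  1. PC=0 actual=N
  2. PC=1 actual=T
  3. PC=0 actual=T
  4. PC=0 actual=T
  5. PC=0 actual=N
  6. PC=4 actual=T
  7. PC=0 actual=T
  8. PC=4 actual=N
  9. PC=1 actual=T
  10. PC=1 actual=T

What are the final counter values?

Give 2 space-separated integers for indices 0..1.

Ev 1: PC=0 idx=0 pred=N actual=N -> ctr[0]=0
Ev 2: PC=1 idx=1 pred=N actual=T -> ctr[1]=2
Ev 3: PC=0 idx=0 pred=N actual=T -> ctr[0]=1
Ev 4: PC=0 idx=0 pred=N actual=T -> ctr[0]=2
Ev 5: PC=0 idx=0 pred=T actual=N -> ctr[0]=1
Ev 6: PC=4 idx=0 pred=N actual=T -> ctr[0]=2
Ev 7: PC=0 idx=0 pred=T actual=T -> ctr[0]=3
Ev 8: PC=4 idx=0 pred=T actual=N -> ctr[0]=2
Ev 9: PC=1 idx=1 pred=T actual=T -> ctr[1]=3
Ev 10: PC=1 idx=1 pred=T actual=T -> ctr[1]=3

Answer: 2 3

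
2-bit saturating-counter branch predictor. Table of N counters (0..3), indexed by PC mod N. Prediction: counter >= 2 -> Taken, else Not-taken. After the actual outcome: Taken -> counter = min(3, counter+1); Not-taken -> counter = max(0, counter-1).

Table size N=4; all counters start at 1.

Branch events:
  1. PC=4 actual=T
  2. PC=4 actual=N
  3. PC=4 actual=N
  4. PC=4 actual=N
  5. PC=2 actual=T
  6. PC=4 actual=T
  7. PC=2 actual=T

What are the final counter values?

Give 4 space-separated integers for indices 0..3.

Ev 1: PC=4 idx=0 pred=N actual=T -> ctr[0]=2
Ev 2: PC=4 idx=0 pred=T actual=N -> ctr[0]=1
Ev 3: PC=4 idx=0 pred=N actual=N -> ctr[0]=0
Ev 4: PC=4 idx=0 pred=N actual=N -> ctr[0]=0
Ev 5: PC=2 idx=2 pred=N actual=T -> ctr[2]=2
Ev 6: PC=4 idx=0 pred=N actual=T -> ctr[0]=1
Ev 7: PC=2 idx=2 pred=T actual=T -> ctr[2]=3

Answer: 1 1 3 1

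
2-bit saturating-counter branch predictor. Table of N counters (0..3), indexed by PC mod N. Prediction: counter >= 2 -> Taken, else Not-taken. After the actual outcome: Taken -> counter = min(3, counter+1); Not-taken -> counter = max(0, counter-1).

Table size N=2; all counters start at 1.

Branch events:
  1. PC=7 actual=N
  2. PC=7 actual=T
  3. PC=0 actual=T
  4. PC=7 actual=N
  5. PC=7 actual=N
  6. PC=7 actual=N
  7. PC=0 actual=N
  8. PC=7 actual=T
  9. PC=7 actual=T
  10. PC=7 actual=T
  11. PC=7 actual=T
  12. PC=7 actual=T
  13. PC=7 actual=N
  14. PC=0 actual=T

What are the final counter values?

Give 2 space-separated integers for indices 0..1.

Answer: 2 2

Derivation:
Ev 1: PC=7 idx=1 pred=N actual=N -> ctr[1]=0
Ev 2: PC=7 idx=1 pred=N actual=T -> ctr[1]=1
Ev 3: PC=0 idx=0 pred=N actual=T -> ctr[0]=2
Ev 4: PC=7 idx=1 pred=N actual=N -> ctr[1]=0
Ev 5: PC=7 idx=1 pred=N actual=N -> ctr[1]=0
Ev 6: PC=7 idx=1 pred=N actual=N -> ctr[1]=0
Ev 7: PC=0 idx=0 pred=T actual=N -> ctr[0]=1
Ev 8: PC=7 idx=1 pred=N actual=T -> ctr[1]=1
Ev 9: PC=7 idx=1 pred=N actual=T -> ctr[1]=2
Ev 10: PC=7 idx=1 pred=T actual=T -> ctr[1]=3
Ev 11: PC=7 idx=1 pred=T actual=T -> ctr[1]=3
Ev 12: PC=7 idx=1 pred=T actual=T -> ctr[1]=3
Ev 13: PC=7 idx=1 pred=T actual=N -> ctr[1]=2
Ev 14: PC=0 idx=0 pred=N actual=T -> ctr[0]=2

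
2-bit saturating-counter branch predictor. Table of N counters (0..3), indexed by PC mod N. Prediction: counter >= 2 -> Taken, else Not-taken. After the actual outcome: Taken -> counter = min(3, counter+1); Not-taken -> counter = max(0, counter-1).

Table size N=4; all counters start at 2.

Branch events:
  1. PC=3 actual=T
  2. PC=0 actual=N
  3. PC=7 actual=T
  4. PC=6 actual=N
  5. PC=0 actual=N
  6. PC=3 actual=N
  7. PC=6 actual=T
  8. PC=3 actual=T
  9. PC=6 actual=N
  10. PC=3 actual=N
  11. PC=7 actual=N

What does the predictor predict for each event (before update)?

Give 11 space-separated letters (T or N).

Answer: T T T T N T N T T T T

Derivation:
Ev 1: PC=3 idx=3 pred=T actual=T -> ctr[3]=3
Ev 2: PC=0 idx=0 pred=T actual=N -> ctr[0]=1
Ev 3: PC=7 idx=3 pred=T actual=T -> ctr[3]=3
Ev 4: PC=6 idx=2 pred=T actual=N -> ctr[2]=1
Ev 5: PC=0 idx=0 pred=N actual=N -> ctr[0]=0
Ev 6: PC=3 idx=3 pred=T actual=N -> ctr[3]=2
Ev 7: PC=6 idx=2 pred=N actual=T -> ctr[2]=2
Ev 8: PC=3 idx=3 pred=T actual=T -> ctr[3]=3
Ev 9: PC=6 idx=2 pred=T actual=N -> ctr[2]=1
Ev 10: PC=3 idx=3 pred=T actual=N -> ctr[3]=2
Ev 11: PC=7 idx=3 pred=T actual=N -> ctr[3]=1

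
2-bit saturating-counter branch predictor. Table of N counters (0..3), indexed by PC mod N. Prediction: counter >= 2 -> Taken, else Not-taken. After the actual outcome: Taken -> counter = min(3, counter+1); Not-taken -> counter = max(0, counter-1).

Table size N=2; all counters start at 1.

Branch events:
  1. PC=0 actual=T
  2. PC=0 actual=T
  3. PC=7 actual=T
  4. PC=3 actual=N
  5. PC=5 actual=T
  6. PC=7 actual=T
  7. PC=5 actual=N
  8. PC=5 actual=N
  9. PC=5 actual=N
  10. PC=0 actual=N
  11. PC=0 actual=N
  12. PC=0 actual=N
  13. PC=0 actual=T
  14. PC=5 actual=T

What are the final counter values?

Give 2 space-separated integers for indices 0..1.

Ev 1: PC=0 idx=0 pred=N actual=T -> ctr[0]=2
Ev 2: PC=0 idx=0 pred=T actual=T -> ctr[0]=3
Ev 3: PC=7 idx=1 pred=N actual=T -> ctr[1]=2
Ev 4: PC=3 idx=1 pred=T actual=N -> ctr[1]=1
Ev 5: PC=5 idx=1 pred=N actual=T -> ctr[1]=2
Ev 6: PC=7 idx=1 pred=T actual=T -> ctr[1]=3
Ev 7: PC=5 idx=1 pred=T actual=N -> ctr[1]=2
Ev 8: PC=5 idx=1 pred=T actual=N -> ctr[1]=1
Ev 9: PC=5 idx=1 pred=N actual=N -> ctr[1]=0
Ev 10: PC=0 idx=0 pred=T actual=N -> ctr[0]=2
Ev 11: PC=0 idx=0 pred=T actual=N -> ctr[0]=1
Ev 12: PC=0 idx=0 pred=N actual=N -> ctr[0]=0
Ev 13: PC=0 idx=0 pred=N actual=T -> ctr[0]=1
Ev 14: PC=5 idx=1 pred=N actual=T -> ctr[1]=1

Answer: 1 1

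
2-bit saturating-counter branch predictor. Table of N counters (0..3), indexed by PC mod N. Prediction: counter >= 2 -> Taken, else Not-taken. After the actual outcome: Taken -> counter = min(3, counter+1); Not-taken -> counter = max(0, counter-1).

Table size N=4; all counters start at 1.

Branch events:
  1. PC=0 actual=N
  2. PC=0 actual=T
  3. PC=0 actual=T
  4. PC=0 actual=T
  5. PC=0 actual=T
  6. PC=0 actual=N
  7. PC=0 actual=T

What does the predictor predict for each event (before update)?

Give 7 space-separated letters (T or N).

Ev 1: PC=0 idx=0 pred=N actual=N -> ctr[0]=0
Ev 2: PC=0 idx=0 pred=N actual=T -> ctr[0]=1
Ev 3: PC=0 idx=0 pred=N actual=T -> ctr[0]=2
Ev 4: PC=0 idx=0 pred=T actual=T -> ctr[0]=3
Ev 5: PC=0 idx=0 pred=T actual=T -> ctr[0]=3
Ev 6: PC=0 idx=0 pred=T actual=N -> ctr[0]=2
Ev 7: PC=0 idx=0 pred=T actual=T -> ctr[0]=3

Answer: N N N T T T T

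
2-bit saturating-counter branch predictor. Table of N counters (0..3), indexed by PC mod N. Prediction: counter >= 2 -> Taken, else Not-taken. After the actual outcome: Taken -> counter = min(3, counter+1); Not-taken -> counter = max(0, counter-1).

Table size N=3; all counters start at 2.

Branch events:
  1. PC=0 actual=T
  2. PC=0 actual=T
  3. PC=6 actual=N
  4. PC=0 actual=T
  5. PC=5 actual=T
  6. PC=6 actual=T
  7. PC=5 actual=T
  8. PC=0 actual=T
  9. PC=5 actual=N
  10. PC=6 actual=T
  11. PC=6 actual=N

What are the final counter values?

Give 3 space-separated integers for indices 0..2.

Ev 1: PC=0 idx=0 pred=T actual=T -> ctr[0]=3
Ev 2: PC=0 idx=0 pred=T actual=T -> ctr[0]=3
Ev 3: PC=6 idx=0 pred=T actual=N -> ctr[0]=2
Ev 4: PC=0 idx=0 pred=T actual=T -> ctr[0]=3
Ev 5: PC=5 idx=2 pred=T actual=T -> ctr[2]=3
Ev 6: PC=6 idx=0 pred=T actual=T -> ctr[0]=3
Ev 7: PC=5 idx=2 pred=T actual=T -> ctr[2]=3
Ev 8: PC=0 idx=0 pred=T actual=T -> ctr[0]=3
Ev 9: PC=5 idx=2 pred=T actual=N -> ctr[2]=2
Ev 10: PC=6 idx=0 pred=T actual=T -> ctr[0]=3
Ev 11: PC=6 idx=0 pred=T actual=N -> ctr[0]=2

Answer: 2 2 2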